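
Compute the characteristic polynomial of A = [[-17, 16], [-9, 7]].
xI - A = [[x + 17, -16], [9, x - 7]].

Expanding det(xI - A) along the first row:
det(xI - A) = + (x + 17)·det([[x - 7]]) - (-16)·det([[9]]).

Evaluating gives χ_A(x) = x^2 + 10x + 25 = (x + 5)^2.

χ_A(x) = (x + 5)^2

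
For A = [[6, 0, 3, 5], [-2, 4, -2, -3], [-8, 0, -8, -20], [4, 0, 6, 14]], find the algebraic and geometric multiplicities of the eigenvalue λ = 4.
algebraic multiplicity 4, geometric multiplicity 2

The characteristic polynomial is (x - 4)^4, so the factor x - 4 appears with exponent 4: the algebraic multiplicity is 4.

rank(A - 4I) = 2, so the eigenspace has dimension 4 - 2 = 2: the geometric multiplicity is 2.

Since 2 < 4, A is not diagonalizable.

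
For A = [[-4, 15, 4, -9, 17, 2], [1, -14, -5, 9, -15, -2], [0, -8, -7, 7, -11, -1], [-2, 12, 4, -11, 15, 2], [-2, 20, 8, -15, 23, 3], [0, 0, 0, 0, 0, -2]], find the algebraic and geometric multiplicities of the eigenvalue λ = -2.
The characteristic polynomial is (x + 2)^3(x + 3)^3, so the factor x + 2 appears with exponent 3: the algebraic multiplicity is 3.

rank(A + 2I) = 5, so the eigenspace has dimension 6 - 5 = 1: the geometric multiplicity is 1.

Since 1 < 3, A is not diagonalizable.

algebraic multiplicity 3, geometric multiplicity 1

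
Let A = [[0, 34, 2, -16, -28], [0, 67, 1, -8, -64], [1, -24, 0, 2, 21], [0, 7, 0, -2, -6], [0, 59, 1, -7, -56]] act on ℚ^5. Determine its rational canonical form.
R = [[0, 0, 0, 0, 100], [1, 0, 0, 0, 15], [0, 1, 0, 0, -22], [0, 0, 1, 0, -17], [0, 0, 0, 1, 9]]

The invariant factors of A (the non-unit diagonal entries of the Smith normal form of xI - A over ℚ[x]) are (x - 5)(x - 4)(x^3 - 3x - 5), each dividing the next. The characteristic polynomial is their product, (x - 5)(x - 4)(x^3 - 3x - 5).

The rational canonical form is the block-diagonal matrix of companion matrices C(f_i):
R = [[0, 0, 0, 0, 100], [1, 0, 0, 0, 15], [0, 1, 0, 0, -22], [0, 0, 1, 0, -17], [0, 0, 0, 1, 9]].

Note the characteristic polynomial does not split into linear factors over ℚ, so A has no Jordan form over ℚ; the rational canonical form exists over any field.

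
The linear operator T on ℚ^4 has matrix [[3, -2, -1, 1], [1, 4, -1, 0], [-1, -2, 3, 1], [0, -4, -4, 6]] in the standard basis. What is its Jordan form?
J = [[4, 1, 0, 0], [0, 4, 0, 0], [0, 0, 4, 1], [0, 0, 0, 4]]

The characteristic polynomial is det(xI - A) = (x - 4)^4, so the eigenvalues are 4 (algebraic multiplicity 4).

For λ = 4: rank(A - 4I) = 2, rank((A - 4I)^2) = 0. The eigenspace has dimension 4 - 2 = 2, so there are 2 Jordan blocks; the rank sequence gives block sizes [2, 2].

Assembling the blocks gives the Jordan form J above.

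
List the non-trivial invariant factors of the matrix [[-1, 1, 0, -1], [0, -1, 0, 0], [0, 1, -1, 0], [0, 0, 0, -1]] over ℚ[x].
The Jordan structure of A has elementary divisors (x + 1)^2, (x + 1)^2. Arranging the block sizes at each eigenvalue in decreasing order and taking row products gives the invariant factors.

Invariant factors (smallest first, each dividing the next): (x + 1)^2, (x + 1)^2.

Check: the last factor (x + 1)^2 is the minimal polynomial, and the product (x + 1)^4 is the characteristic polynomial.

(x + 1)^2, (x + 1)^2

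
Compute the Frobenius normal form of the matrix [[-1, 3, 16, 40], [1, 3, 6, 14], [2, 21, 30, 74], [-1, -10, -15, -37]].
R = [[0, 0, 0, 20], [1, 0, 0, -6], [0, 1, 0, -2], [0, 0, 1, -5]]

The invariant factors of A (the non-unit diagonal entries of the Smith normal form of xI - A over ℚ[x]) are (x + 5)(x^3 + 2x - 4), each dividing the next. The characteristic polynomial is their product, (x + 5)(x^3 + 2x - 4).

The rational canonical form is the block-diagonal matrix of companion matrices C(f_i):
R = [[0, 0, 0, 20], [1, 0, 0, -6], [0, 1, 0, -2], [0, 0, 1, -5]].

Note the characteristic polynomial does not split into linear factors over ℚ, so A has no Jordan form over ℚ; the rational canonical form exists over any field.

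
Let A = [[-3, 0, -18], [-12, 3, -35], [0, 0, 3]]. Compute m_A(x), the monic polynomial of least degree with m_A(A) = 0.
m_A(x) = (x - 3)^2(x + 3)

The characteristic polynomial factors as (x - 3)^2(x + 3). The minimal polynomial is ∏(x - λ)^{k_λ} where k_λ is the size of the largest Jordan block at λ.

For λ = -3: rank(A + 3I) = 2, and the largest Jordan block has size 1 (the smallest k with rank((A + 3I)^k) = rank((A + 3I)^(k+1))).
For λ = 3: rank(A - 3I) = 2, and the largest Jordan block has size 2 (the smallest k with rank((A - 3I)^k) = rank((A - 3I)^(k+1))).

So m_A(x) = (x - 3)^2(x + 3).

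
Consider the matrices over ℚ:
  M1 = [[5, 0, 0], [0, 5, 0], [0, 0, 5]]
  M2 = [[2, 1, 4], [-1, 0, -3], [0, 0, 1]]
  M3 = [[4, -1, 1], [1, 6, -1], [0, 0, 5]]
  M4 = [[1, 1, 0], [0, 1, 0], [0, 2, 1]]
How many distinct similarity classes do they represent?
Characteristic polynomials: χ_{M1} = (x - 5)^3, χ_{M2} = (x - 1)^3, χ_{M3} = (x - 5)^3, χ_{M4} = (x - 1)^3.

{M1}: invariant factors x - 5, x - 5, x - 5.

{M2}: invariant factors (x - 1)^3.

{M3}: invariant factors x - 5, (x - 5)^2.

{M4}: invariant factors x - 1, (x - 1)^2.

Matrices are similar if and only if their invariant-factor lists agree; the partition into similarity classes is {M1}, {M2}, {M3}, {M4}.

4 classes: {M1}, {M2}, {M3}, {M4}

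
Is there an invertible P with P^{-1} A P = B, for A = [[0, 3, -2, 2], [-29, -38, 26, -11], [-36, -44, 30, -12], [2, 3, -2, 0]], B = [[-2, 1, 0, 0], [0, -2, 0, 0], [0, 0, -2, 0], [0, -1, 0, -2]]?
No.

Both have characteristic polynomial (x + 2)^4, but the minimal polynomial of A is (x + 2)^3 while the minimal polynomial of B is (x + 2)^2. The minimal polynomial is a similarity invariant, so A and B are not similar.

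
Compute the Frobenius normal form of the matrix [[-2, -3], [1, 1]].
R = [[0, -1], [1, -1]]

The invariant factors of A (the non-unit diagonal entries of the Smith normal form of xI - A over ℚ[x]) are x^2 + x + 1, each dividing the next. The characteristic polynomial is their product, x^2 + x + 1.

The rational canonical form is the block-diagonal matrix of companion matrices C(f_i):
R = [[0, -1], [1, -1]].

Note the characteristic polynomial does not split into linear factors over ℚ, so A has no Jordan form over ℚ; the rational canonical form exists over any field.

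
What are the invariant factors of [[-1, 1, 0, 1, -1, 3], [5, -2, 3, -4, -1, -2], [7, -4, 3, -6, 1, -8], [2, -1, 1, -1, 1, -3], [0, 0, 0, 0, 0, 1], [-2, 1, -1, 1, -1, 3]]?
x, x^3(x - 1)^2

The Jordan structure of A has elementary divisors x^3, x, (x - 1)^2. Arranging the block sizes at each eigenvalue in decreasing order and taking row products gives the invariant factors.

Invariant factors (smallest first, each dividing the next): x, x^3(x - 1)^2.

Check: the last factor x^3(x - 1)^2 is the minimal polynomial, and the product x^4(x - 1)^2 is the characteristic polynomial.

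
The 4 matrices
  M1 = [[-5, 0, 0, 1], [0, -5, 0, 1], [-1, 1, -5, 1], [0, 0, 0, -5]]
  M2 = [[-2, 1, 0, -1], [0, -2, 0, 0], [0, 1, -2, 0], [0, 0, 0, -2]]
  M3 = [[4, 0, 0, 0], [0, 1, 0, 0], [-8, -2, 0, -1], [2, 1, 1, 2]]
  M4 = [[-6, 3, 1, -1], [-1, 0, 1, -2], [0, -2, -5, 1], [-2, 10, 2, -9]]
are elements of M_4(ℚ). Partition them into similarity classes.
Characteristic polynomials: χ_{M1} = (x + 5)^4, χ_{M2} = (x + 2)^4, χ_{M3} = (x - 4)(x - 1)^3, χ_{M4} = (x + 5)^4.

{M1, M4}: invariant factors (x + 5)^2, (x + 5)^2.

{M2}: invariant factors (x + 2)^2, (x + 2)^2.

{M3}: invariant factors (x - 4)(x - 1)^3.

Matrices are similar if and only if their invariant-factor lists agree; the partition into similarity classes is {M1, M4}, {M2}, {M3}.

3 classes: {M1, M4}, {M2}, {M3}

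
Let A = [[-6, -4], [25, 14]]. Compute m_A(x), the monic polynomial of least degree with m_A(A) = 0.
The characteristic polynomial factors as (x - 4)^2. The minimal polynomial is ∏(x - λ)^{k_λ} where k_λ is the size of the largest Jordan block at λ.

For λ = 4: rank(A - 4I) = 1, and the largest Jordan block has size 2 (the smallest k with rank((A - 4I)^k) = rank((A - 4I)^(k+1))).

So m_A(x) = (x - 4)^2.

m_A(x) = (x - 4)^2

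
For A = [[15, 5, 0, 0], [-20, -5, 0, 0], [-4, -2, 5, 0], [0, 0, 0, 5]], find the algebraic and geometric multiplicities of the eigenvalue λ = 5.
The characteristic polynomial is (x - 5)^4, so the factor x - 5 appears with exponent 4: the algebraic multiplicity is 4.

rank(A - 5I) = 1, so the eigenspace has dimension 4 - 1 = 3: the geometric multiplicity is 3.

Since 3 < 4, A is not diagonalizable.

algebraic multiplicity 4, geometric multiplicity 3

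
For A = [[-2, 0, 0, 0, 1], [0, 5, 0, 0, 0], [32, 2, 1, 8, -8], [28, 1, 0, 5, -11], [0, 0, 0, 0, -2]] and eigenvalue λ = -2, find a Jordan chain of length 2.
We seek v_1 ∈ ker((A + 2I)^2) \ ker(A + 2I), then set v_{i+1} = (A + 2I) v_i.

One such chain is v_1 = [[-1, 0, 0, 5, 1]]^T, v_2 = [[1, 0, 0, -4, 0]]^T. Check: (A + 2I) v_2 = [[0, 0, 0, 0, 0]]^T = 0.

v_1 = [[-1, 0, 0, 5, 1]]^T, v_2 = [[1, 0, 0, -4, 0]]^T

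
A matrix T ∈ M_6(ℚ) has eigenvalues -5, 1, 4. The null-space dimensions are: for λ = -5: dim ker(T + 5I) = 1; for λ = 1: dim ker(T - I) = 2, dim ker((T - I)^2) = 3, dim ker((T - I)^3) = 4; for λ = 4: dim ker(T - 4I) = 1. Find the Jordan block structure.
Jordan blocks: (-5, 1), (1, 3), (1, 1), (4, 1)

λ = -5: successive nullity increments [1] count blocks of size ≥ k; block sizes are [1].
λ = 1: successive nullity increments [2, 1, 1] count blocks of size ≥ k; block sizes are [3, 1].
λ = 4: successive nullity increments [1] count blocks of size ≥ k; block sizes are [1].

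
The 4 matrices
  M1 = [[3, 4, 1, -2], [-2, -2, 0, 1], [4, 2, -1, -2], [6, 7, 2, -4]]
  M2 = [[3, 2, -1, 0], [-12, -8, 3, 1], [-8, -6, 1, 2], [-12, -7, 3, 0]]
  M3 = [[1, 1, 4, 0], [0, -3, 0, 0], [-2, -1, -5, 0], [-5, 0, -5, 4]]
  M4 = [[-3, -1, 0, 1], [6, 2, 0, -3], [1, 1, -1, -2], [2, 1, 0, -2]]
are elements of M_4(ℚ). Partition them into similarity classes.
Characteristic polynomials: χ_{M1} = (x + 1)^4, χ_{M2} = (x + 1)^4, χ_{M3} = (x - 4)(x + 1)(x + 3)^2, χ_{M4} = (x + 1)^4.

{M1, M2, M4}: invariant factors (x + 1)^2, (x + 1)^2.

{M3}: invariant factors (x - 4)(x + 1)(x + 3)^2.

Matrices are similar if and only if their invariant-factor lists agree; the partition into similarity classes is {M1, M2, M4}, {M3}.

2 classes: {M1, M2, M4}, {M3}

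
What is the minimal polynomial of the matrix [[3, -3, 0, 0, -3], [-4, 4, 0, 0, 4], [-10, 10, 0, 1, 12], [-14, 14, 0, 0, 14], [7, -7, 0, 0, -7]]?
The characteristic polynomial factors as x^5. The minimal polynomial is ∏(x - λ)^{k_λ} where k_λ is the size of the largest Jordan block at λ.

For λ = 0: rank(A) = 2, and the largest Jordan block has size 2 (the smallest k with rank(A^k) = rank(A^(k+1))).

So m_A(x) = x^2.

m_A(x) = x^2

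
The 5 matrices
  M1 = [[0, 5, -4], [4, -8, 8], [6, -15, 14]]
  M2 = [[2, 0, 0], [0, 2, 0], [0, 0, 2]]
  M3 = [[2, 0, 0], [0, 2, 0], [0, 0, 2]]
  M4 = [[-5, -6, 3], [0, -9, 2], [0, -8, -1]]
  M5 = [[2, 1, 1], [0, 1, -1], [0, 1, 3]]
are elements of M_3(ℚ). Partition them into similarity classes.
Characteristic polynomials: χ_{M1} = (x - 2)^3, χ_{M2} = (x - 2)^3, χ_{M3} = (x - 2)^3, χ_{M4} = (x + 5)^3, χ_{M5} = (x - 2)^3.

{M1, M5}: invariant factors x - 2, (x - 2)^2.

{M2, M3}: invariant factors x - 2, x - 2, x - 2.

{M4}: invariant factors x + 5, (x + 5)^2.

Matrices are similar if and only if their invariant-factor lists agree; the partition into similarity classes is {M1, M5}, {M2, M3}, {M4}.

3 classes: {M1, M5}, {M2, M3}, {M4}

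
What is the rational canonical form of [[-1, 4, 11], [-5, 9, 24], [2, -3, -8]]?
R = [[0, 0, -1], [1, 0, 3], [0, 1, 0]]

The invariant factors of A (the non-unit diagonal entries of the Smith normal form of xI - A over ℚ[x]) are x^3 - 3x + 1, each dividing the next. The characteristic polynomial is their product, x^3 - 3x + 1.

The rational canonical form is the block-diagonal matrix of companion matrices C(f_i):
R = [[0, 0, -1], [1, 0, 3], [0, 1, 0]].

Note the characteristic polynomial does not split into linear factors over ℚ, so A has no Jordan form over ℚ; the rational canonical form exists over any field.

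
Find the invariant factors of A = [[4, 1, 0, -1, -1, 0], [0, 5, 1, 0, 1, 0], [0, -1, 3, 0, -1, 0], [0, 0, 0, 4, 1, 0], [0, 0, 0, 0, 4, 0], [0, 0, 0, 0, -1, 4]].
x - 4, (x - 4)^2, (x - 4)^3

The Jordan structure of A has elementary divisors (x - 4)^3, (x - 4)^2, (x - 4). Arranging the block sizes at each eigenvalue in decreasing order and taking row products gives the invariant factors.

Invariant factors (smallest first, each dividing the next): x - 4, (x - 4)^2, (x - 4)^3.

Check: the last factor (x - 4)^3 is the minimal polynomial, and the product (x - 4)^6 is the characteristic polynomial.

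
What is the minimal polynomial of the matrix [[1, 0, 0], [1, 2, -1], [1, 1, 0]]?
The characteristic polynomial factors as (x - 1)^3. The minimal polynomial is ∏(x - λ)^{k_λ} where k_λ is the size of the largest Jordan block at λ.

For λ = 1: rank(A - I) = 1, and the largest Jordan block has size 2 (the smallest k with rank((A - I)^k) = rank((A - I)^(k+1))).

So m_A(x) = (x - 1)^2.

m_A(x) = (x - 1)^2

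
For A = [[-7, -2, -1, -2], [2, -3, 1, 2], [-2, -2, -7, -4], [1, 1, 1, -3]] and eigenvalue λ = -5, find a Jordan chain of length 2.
v_1 = [[-1, 2, -1, -1]]^T, v_2 = [[1, -1, 4, -2]]^T

We seek v_1 ∈ ker((A + 5I)^2) \ ker(A + 5I), then set v_{i+1} = (A + 5I) v_i.

One such chain is v_1 = [[-1, 2, -1, -1]]^T, v_2 = [[1, -1, 4, -2]]^T. Check: (A + 5I) v_2 = [[0, 0, 0, 0]]^T = 0.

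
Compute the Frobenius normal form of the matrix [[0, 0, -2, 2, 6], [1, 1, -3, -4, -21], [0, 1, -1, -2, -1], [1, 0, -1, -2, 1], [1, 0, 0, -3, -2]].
R = [[0, 0, 0, 0, 0], [1, 0, 0, 0, -20], [0, 1, 0, 0, -1], [0, 0, 1, 0, 1], [0, 0, 0, 1, -4]]

The invariant factors of A (the non-unit diagonal entries of the Smith normal form of xI - A over ℚ[x]) are x(x + 4)(x^3 - x + 5), each dividing the next. The characteristic polynomial is their product, x(x + 4)(x^3 - x + 5).

The rational canonical form is the block-diagonal matrix of companion matrices C(f_i):
R = [[0, 0, 0, 0, 0], [1, 0, 0, 0, -20], [0, 1, 0, 0, -1], [0, 0, 1, 0, 1], [0, 0, 0, 1, -4]].

Note the characteristic polynomial does not split into linear factors over ℚ, so A has no Jordan form over ℚ; the rational canonical form exists over any field.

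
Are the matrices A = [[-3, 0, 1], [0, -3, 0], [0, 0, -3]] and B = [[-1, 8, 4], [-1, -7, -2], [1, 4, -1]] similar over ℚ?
Two matrices over a field are similar if and only if they have the same invariant factors.

Both A and B have characteristic polynomial (x + 3)^3 and minimal polynomial (x + 3)^2. Computing further, both have invariant factors x + 3, (x + 3)^2. Hence A and B are similar.

Yes.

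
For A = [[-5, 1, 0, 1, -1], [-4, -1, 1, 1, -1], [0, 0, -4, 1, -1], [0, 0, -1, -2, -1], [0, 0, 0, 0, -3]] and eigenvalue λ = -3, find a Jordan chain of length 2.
We seek v_1 ∈ ker((A + 3I)^2) \ ker(A + 3I), then set v_{i+1} = (A + 3I) v_i.

One such chain is v_1 = [[0, 1, 0, 0, 0]]^T, v_2 = [[1, 2, 0, 0, 0]]^T. Check: (A + 3I) v_2 = [[0, 0, 0, 0, 0]]^T = 0.

v_1 = [[0, 1, 0, 0, 0]]^T, v_2 = [[1, 2, 0, 0, 0]]^T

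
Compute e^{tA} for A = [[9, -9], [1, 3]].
e^{tA} = [[(3*t + 1)*e^{6*t}, -9*t*e^{6*t}], [t*e^{6*t}, (1 - 3*t)*e^{6*t}]]

A has Jordan form J = [[6, 1], [0, 6]] with A = PJP^{-1}, so e^{tA} = P e^{tJ} P^{-1}.

For a Jordan block J_k(λ), e^{tJ_k(λ)} = e^{λt} · (I + tN + t^2 N^2/2! + ... + t^{k-1} N^{k-1}/(k-1)!) where N is the nilpotent superdiagonal part.

Assembling the blocks and conjugating back gives the entries of e^{tA} as shown above.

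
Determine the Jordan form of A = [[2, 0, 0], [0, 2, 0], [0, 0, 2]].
J = [[2, 0, 0], [0, 2, 0], [0, 0, 2]]

The characteristic polynomial is det(xI - A) = (x - 2)^3, so the eigenvalues are 2 (algebraic multiplicity 3).

For λ = 2: rank(A - 2I) = 0. The eigenspace has dimension 3 - 0 = 3, so there are 3 Jordan blocks; the rank sequence gives block sizes [1, 1, 1].

Assembling the blocks gives the Jordan form J above.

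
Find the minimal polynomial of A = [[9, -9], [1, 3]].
m_A(x) = (x - 6)^2

The characteristic polynomial factors as (x - 6)^2. The minimal polynomial is ∏(x - λ)^{k_λ} where k_λ is the size of the largest Jordan block at λ.

For λ = 6: rank(A - 6I) = 1, and the largest Jordan block has size 2 (the smallest k with rank((A - 6I)^k) = rank((A - 6I)^(k+1))).

So m_A(x) = (x - 6)^2.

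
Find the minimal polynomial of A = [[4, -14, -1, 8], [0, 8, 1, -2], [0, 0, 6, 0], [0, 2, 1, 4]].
m_A(x) = (x - 6)^2(x - 4)

The characteristic polynomial factors as (x - 6)^3(x - 4). The minimal polynomial is ∏(x - λ)^{k_λ} where k_λ is the size of the largest Jordan block at λ.

For λ = 4: rank(A - 4I) = 3, and the largest Jordan block has size 1 (the smallest k with rank((A - 4I)^k) = rank((A - 4I)^(k+1))).
For λ = 6: rank(A - 6I) = 2, and the largest Jordan block has size 2 (the smallest k with rank((A - 6I)^k) = rank((A - 6I)^(k+1))).

So m_A(x) = (x - 6)^2(x - 4).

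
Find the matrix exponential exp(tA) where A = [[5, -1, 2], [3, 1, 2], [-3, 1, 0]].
A has Jordan form J = [[2, 1, 0], [0, 2, 0], [0, 0, 2]] with A = PJP^{-1}, so e^{tA} = P e^{tJ} P^{-1}.

For a Jordan block J_k(λ), e^{tJ_k(λ)} = e^{λt} · (I + tN + t^2 N^2/2! + ... + t^{k-1} N^{k-1}/(k-1)!) where N is the nilpotent superdiagonal part.

Assembling the blocks and conjugating back gives the entries of e^{tA} as shown above.

e^{tA} = [[(3*t + 1)*e^{2*t}, -t*e^{2*t}, 2*t*e^{2*t}], [3*t*e^{2*t}, (1 - t)*e^{2*t}, 2*t*e^{2*t}], [-3*t*e^{2*t}, t*e^{2*t}, (1 - 2*t)*e^{2*t}]]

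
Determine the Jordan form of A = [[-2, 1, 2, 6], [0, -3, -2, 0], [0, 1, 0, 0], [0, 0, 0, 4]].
J = [[-2, 0, 0, 0], [0, -2, 0, 0], [0, 0, -1, 0], [0, 0, 0, 4]]

The characteristic polynomial is det(xI - A) = (x - 4)(x + 1)(x + 2)^2, so the eigenvalues are -2 (algebraic multiplicity 2), -1 (algebraic multiplicity 1), 4 (algebraic multiplicity 1).

For λ = -2: rank(A + 2I) = 2. The eigenspace has dimension 4 - 2 = 2, so there are 2 Jordan blocks; the rank sequence gives block sizes [1, 1].

For λ = -1: algebraic multiplicity 1 gives one 1×1 block.

For λ = 4: algebraic multiplicity 1 gives one 1×1 block.

Assembling the blocks gives the Jordan form J above.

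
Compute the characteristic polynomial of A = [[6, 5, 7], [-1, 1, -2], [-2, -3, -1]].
χ_A(x) = (x - 2)^3

xI - A = [[x - 6, -5, -7], [1, x - 1, 2], [2, 3, x + 1]].

Expanding det(xI - A) along the first row:
det(xI - A) = + (x - 6)·det([[x - 1, 2], [3, x + 1]]) - (-5)·det([[1, 2], [2, x + 1]]) + (-7)·det([[1, x - 1], [2, 3]]).

Evaluating gives χ_A(x) = x^3 - 6x^2 + 12x - 8 = (x - 2)^3.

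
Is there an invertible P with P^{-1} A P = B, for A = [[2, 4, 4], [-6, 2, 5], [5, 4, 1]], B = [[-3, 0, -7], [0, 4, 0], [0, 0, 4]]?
No.

Both have characteristic polynomial (x - 4)^2(x + 3), but the minimal polynomial of A is (x - 4)^2(x + 3) while the minimal polynomial of B is (x - 4)(x + 3). The minimal polynomial is a similarity invariant, so A and B are not similar.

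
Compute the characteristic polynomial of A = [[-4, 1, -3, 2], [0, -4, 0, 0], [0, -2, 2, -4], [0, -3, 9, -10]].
χ_A(x) = (x + 4)^4

xI - A = [[x + 4, -1, 3, -2], [0, x + 4, 0, 0], [0, 2, x - 2, 4], [0, 3, -9, x + 10]].

Expanding det(xI - A) along the first row:
det(xI - A) = + (x + 4)·det([[x + 4, 0, 0], [2, x - 2, 4], [3, -9, x + 10]]) - (-1)·det([[0, 0, 0], [0, x - 2, 4], [0, -9, x + 10]]) + (3)·det([[0, x + 4, 0], [0, 2, 4], [0, 3, x + 10]]) - (-2)·det([[0, x + 4, 0], [0, 2, x - 2], [0, 3, -9]]).

Evaluating gives χ_A(x) = x^4 + 16x^3 + 96x^2 + 256x + 256 = (x + 4)^4.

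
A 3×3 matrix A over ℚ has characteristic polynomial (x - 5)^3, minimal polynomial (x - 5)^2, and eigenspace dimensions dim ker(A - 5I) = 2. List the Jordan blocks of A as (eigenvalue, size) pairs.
λ = 5: algebraic multiplicity 3 (exponent in χ_A), largest block size 2 (exponent in m_A), 2 blocks (geometric multiplicity). These force block sizes [2, 1].

Jordan blocks: (5, 2), (5, 1)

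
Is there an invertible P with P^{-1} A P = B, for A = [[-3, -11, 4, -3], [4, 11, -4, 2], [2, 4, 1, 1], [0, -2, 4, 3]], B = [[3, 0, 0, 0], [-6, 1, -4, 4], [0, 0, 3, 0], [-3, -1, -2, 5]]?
Both have characteristic polynomial (x - 3)^4 and minimal polynomial (x - 3)^2. But rank(A - 3I) = 2 for A while rank(B - 3I) = 1 for B, so the number of Jordan blocks at λ = 3 differs. A and B are not similar.

No.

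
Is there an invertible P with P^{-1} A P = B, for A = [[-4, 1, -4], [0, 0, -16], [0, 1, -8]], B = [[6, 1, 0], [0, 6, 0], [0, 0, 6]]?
trace(A) = -12 but trace(B) = 18. The trace is a similarity invariant, so A and B are not similar.

No.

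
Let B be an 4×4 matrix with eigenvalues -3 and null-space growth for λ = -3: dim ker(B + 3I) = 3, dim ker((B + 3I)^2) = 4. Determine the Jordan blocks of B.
λ = -3: successive nullity increments [3, 1] count blocks of size ≥ k; block sizes are [2, 1, 1].

Jordan blocks: (-3, 2), (-3, 1), (-3, 1)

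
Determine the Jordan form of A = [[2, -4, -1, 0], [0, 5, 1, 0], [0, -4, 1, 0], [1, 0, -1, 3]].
J = [[2, 0, 0, 0], [0, 3, 1, 0], [0, 0, 3, 0], [0, 0, 0, 3]]

The characteristic polynomial is det(xI - A) = (x - 3)^3(x - 2), so the eigenvalues are 2 (algebraic multiplicity 1), 3 (algebraic multiplicity 3).

For λ = 2: algebraic multiplicity 1 gives one 1×1 block.

For λ = 3: rank(A - 3I) = 2, rank((A - 3I)^2) = 1. The eigenspace has dimension 4 - 2 = 2, so there are 2 Jordan blocks; the rank sequence gives block sizes [2, 1].

Assembling the blocks gives the Jordan form J above.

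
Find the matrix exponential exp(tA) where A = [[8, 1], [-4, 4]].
A has Jordan form J = [[6, 1], [0, 6]] with A = PJP^{-1}, so e^{tA} = P e^{tJ} P^{-1}.

For a Jordan block J_k(λ), e^{tJ_k(λ)} = e^{λt} · (I + tN + t^2 N^2/2! + ... + t^{k-1} N^{k-1}/(k-1)!) where N is the nilpotent superdiagonal part.

Assembling the blocks and conjugating back gives the entries of e^{tA} as shown above.

e^{tA} = [[(2*t + 1)*e^{6*t}, t*e^{6*t}], [-4*t*e^{6*t}, (1 - 2*t)*e^{6*t}]]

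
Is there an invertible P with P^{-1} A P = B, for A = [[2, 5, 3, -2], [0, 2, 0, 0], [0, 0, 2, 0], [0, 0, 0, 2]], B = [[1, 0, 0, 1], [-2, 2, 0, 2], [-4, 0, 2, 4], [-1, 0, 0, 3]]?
Two matrices over a field are similar if and only if they have the same invariant factors.

Both A and B have characteristic polynomial (x - 2)^4 and minimal polynomial (x - 2)^2. Computing further, both have invariant factors x - 2, x - 2, (x - 2)^2. Hence A and B are similar.

Yes.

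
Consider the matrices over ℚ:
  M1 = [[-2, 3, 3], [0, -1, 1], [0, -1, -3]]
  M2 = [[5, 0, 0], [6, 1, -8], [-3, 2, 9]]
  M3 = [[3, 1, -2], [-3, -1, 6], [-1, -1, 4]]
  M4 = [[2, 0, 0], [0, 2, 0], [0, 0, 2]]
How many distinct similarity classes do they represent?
Characteristic polynomials: χ_{M1} = (x + 2)^3, χ_{M2} = (x - 5)^3, χ_{M3} = (x - 2)^3, χ_{M4} = (x - 2)^3.

{M1}: invariant factors x + 2, (x + 2)^2.

{M2}: invariant factors x - 5, (x - 5)^2.

{M3}: invariant factors x - 2, (x - 2)^2.

{M4}: invariant factors x - 2, x - 2, x - 2.

Matrices are similar if and only if their invariant-factor lists agree; the partition into similarity classes is {M1}, {M2}, {M3}, {M4}.

4 classes: {M1}, {M2}, {M3}, {M4}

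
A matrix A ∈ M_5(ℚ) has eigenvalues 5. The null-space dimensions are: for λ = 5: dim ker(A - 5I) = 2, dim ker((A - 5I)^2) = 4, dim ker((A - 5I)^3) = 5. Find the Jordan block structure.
λ = 5: successive nullity increments [2, 2, 1] count blocks of size ≥ k; block sizes are [3, 2].

Jordan blocks: (5, 3), (5, 2)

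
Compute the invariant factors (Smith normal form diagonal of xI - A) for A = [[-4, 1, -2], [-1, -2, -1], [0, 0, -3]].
The Jordan structure of A has elementary divisors (x + 3)^3. Arranging the block sizes at each eigenvalue in decreasing order and taking row products gives the invariant factors.

Invariant factors (smallest first, each dividing the next): (x + 3)^3.

Check: the last factor (x + 3)^3 is the minimal polynomial, and the product (x + 3)^3 is the characteristic polynomial.

(x + 3)^3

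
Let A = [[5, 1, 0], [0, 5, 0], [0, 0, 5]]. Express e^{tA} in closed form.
e^{tA} = [[e^{5*t}, t*e^{5*t}, 0], [0, e^{5*t}, 0], [0, 0, e^{5*t}]]

A has Jordan form J = [[5, 1, 0], [0, 5, 0], [0, 0, 5]] with A = PJP^{-1}, so e^{tA} = P e^{tJ} P^{-1}.

For a Jordan block J_k(λ), e^{tJ_k(λ)} = e^{λt} · (I + tN + t^2 N^2/2! + ... + t^{k-1} N^{k-1}/(k-1)!) where N is the nilpotent superdiagonal part.

Assembling the blocks and conjugating back gives the entries of e^{tA} as shown above.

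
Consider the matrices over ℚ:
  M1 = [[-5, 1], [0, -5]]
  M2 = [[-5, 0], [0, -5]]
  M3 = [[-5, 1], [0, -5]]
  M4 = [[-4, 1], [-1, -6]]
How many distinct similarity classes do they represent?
2 classes: {M1, M3, M4}, {M2}

Characteristic polynomials: χ_{M1} = (x + 5)^2, χ_{M2} = (x + 5)^2, χ_{M3} = (x + 5)^2, χ_{M4} = (x + 5)^2.

{M1, M3, M4}: invariant factors (x + 5)^2.

{M2}: invariant factors x + 5, x + 5.

Matrices are similar if and only if their invariant-factor lists agree; the partition into similarity classes is {M1, M3, M4}, {M2}.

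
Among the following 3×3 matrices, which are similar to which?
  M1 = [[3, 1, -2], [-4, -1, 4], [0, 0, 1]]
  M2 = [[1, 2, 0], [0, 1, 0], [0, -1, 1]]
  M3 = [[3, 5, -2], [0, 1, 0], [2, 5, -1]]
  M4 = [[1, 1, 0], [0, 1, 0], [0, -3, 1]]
1 class: {M1, M2, M3, M4}

Characteristic polynomials: χ_{M1} = (x - 1)^3, χ_{M2} = (x - 1)^3, χ_{M3} = (x - 1)^3, χ_{M4} = (x - 1)^3.

{M1, M2, M3, M4}: invariant factors x - 1, (x - 1)^2.

Matrices are similar if and only if their invariant-factor lists agree; the partition into similarity classes is {M1, M2, M3, M4}.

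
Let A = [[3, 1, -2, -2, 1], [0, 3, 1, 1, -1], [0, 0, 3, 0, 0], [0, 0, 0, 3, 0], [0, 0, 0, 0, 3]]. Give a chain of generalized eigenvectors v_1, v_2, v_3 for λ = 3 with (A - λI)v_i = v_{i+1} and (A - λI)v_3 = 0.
v_1 = [[-1, 0, 1, 0, 0]]^T, v_2 = [[-2, 1, 0, 0, 0]]^T, v_3 = [[1, 0, 0, 0, 0]]^T

We seek v_1 ∈ ker((A - 3I)^3) \ ker((A - 3I)^2), then set v_{i+1} = (A - 3I) v_i.

One such chain is v_1 = [[-1, 0, 1, 0, 0]]^T, v_2 = [[-2, 1, 0, 0, 0]]^T, v_3 = [[1, 0, 0, 0, 0]]^T. Check: (A - 3I) v_3 = [[0, 0, 0, 0, 0]]^T = 0.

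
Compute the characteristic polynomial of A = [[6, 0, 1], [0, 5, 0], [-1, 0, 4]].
xI - A = [[x - 6, 0, -1], [0, x - 5, 0], [1, 0, x - 4]].

Expanding det(xI - A) along the first row:
det(xI - A) = + (x - 6)·det([[x - 5, 0], [0, x - 4]]) - (0)·det([[0, 0], [1, x - 4]]) + (-1)·det([[0, x - 5], [1, 0]]).

Evaluating gives χ_A(x) = x^3 - 15x^2 + 75x - 125 = (x - 5)^3.

χ_A(x) = (x - 5)^3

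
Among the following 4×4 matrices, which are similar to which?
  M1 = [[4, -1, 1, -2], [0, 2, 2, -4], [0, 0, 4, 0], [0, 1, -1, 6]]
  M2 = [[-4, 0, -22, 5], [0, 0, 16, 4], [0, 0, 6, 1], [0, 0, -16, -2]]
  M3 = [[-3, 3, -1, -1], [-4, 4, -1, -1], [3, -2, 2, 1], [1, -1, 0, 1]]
3 classes: {M1}, {M2}, {M3}

Characteristic polynomials: χ_{M1} = (x - 4)^4, χ_{M2} = x(x - 2)^2(x + 4), χ_{M3} = (x - 1)^4.

{M1}: invariant factors x - 4, x - 4, (x - 4)^2.

{M2}: invariant factors x(x - 2)^2(x + 4).

{M3}: invariant factors (x - 1)^2, (x - 1)^2.

Matrices are similar if and only if their invariant-factor lists agree; the partition into similarity classes is {M1}, {M2}, {M3}.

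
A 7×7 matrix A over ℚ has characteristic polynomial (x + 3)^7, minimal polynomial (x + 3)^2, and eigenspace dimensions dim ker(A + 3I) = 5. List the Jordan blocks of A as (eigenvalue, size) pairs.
Jordan blocks: (-3, 2), (-3, 2), (-3, 1), (-3, 1), (-3, 1)

λ = -3: algebraic multiplicity 7 (exponent in χ_A), largest block size 2 (exponent in m_A), 5 blocks (geometric multiplicity). These force block sizes [2, 2, 1, 1, 1].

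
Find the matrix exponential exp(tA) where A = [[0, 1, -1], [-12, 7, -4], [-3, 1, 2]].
A has Jordan form J = [[3, 1, 0], [0, 3, 0], [0, 0, 3]] with A = PJP^{-1}, so e^{tA} = P e^{tJ} P^{-1}.

For a Jordan block J_k(λ), e^{tJ_k(λ)} = e^{λt} · (I + tN + t^2 N^2/2! + ... + t^{k-1} N^{k-1}/(k-1)!) where N is the nilpotent superdiagonal part.

Assembling the blocks and conjugating back gives the entries of e^{tA} as shown above.

e^{tA} = [[(1 - 3*t)*e^{3*t}, t*e^{3*t}, -t*e^{3*t}], [-12*t*e^{3*t}, (4*t + 1)*e^{3*t}, -4*t*e^{3*t}], [-3*t*e^{3*t}, t*e^{3*t}, (1 - t)*e^{3*t}]]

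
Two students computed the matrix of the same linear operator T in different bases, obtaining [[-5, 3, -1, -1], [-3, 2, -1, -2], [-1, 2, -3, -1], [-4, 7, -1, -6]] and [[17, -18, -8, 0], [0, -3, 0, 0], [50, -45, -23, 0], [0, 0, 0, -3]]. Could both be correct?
Both have characteristic polynomial (x + 3)^4 and minimal polynomial (x + 3)^2. But rank(A + 3I) = 2 for A while rank(B + 3I) = 1 for B, so the number of Jordan blocks at λ = -3 differs. A and B are not similar.

No.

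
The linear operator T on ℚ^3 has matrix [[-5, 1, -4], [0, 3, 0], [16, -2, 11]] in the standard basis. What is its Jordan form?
J = [[3, 1, 0], [0, 3, 0], [0, 0, 3]]

The characteristic polynomial is det(xI - A) = (x - 3)^3, so the eigenvalues are 3 (algebraic multiplicity 3).

For λ = 3: rank(A - 3I) = 1, rank((A - 3I)^2) = 0. The eigenspace has dimension 3 - 1 = 2, so there are 2 Jordan blocks; the rank sequence gives block sizes [2, 1].

Assembling the blocks gives the Jordan form J above.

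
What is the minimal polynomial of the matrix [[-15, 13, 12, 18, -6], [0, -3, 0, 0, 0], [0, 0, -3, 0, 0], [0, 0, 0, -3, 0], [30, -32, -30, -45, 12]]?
m_A(x) = x(x + 3)^2

The characteristic polynomial factors as x(x + 3)^4. The minimal polynomial is ∏(x - λ)^{k_λ} where k_λ is the size of the largest Jordan block at λ.

For λ = -3: rank(A + 3I) = 2, and the largest Jordan block has size 2 (the smallest k with rank((A + 3I)^k) = rank((A + 3I)^(k+1))).
For λ = 0: rank(A) = 4, and the largest Jordan block has size 1 (the smallest k with rank(A^k) = rank(A^(k+1))).

So m_A(x) = x(x + 3)^2.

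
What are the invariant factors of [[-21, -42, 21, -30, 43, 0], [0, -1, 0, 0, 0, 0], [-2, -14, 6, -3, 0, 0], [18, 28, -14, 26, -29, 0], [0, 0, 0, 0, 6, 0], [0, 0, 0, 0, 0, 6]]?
The Jordan structure of A has elementary divisors (x + 1), (x + 1), (x - 6)^3, (x - 6). Arranging the block sizes at each eigenvalue in decreasing order and taking row products gives the invariant factors.

Invariant factors (smallest first, each dividing the next): (x - 6)(x + 1), (x - 6)^3(x + 1).

Check: the last factor (x - 6)^3(x + 1) is the minimal polynomial, and the product (x - 6)^4(x + 1)^2 is the characteristic polynomial.

(x - 6)(x + 1), (x - 6)^3(x + 1)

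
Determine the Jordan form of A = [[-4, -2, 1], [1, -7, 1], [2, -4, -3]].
The characteristic polynomial is det(xI - A) = (x + 4)(x + 5)^2, so the eigenvalues are -5 (algebraic multiplicity 2), -4 (algebraic multiplicity 1).

For λ = -5: rank(A + 5I) = 1. The eigenspace has dimension 3 - 1 = 2, so there are 2 Jordan blocks; the rank sequence gives block sizes [1, 1].

For λ = -4: algebraic multiplicity 1 gives one 1×1 block.

Assembling the blocks gives the Jordan form J above.

J = [[-5, 0, 0], [0, -5, 0], [0, 0, -4]]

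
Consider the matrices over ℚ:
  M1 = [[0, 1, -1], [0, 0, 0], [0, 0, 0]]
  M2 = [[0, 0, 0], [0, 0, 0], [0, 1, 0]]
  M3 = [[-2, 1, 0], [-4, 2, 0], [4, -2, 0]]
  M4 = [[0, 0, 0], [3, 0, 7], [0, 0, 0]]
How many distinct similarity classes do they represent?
Characteristic polynomials: χ_{M1} = x^3, χ_{M2} = x^3, χ_{M3} = x^3, χ_{M4} = x^3.

{M1, M2, M3, M4}: invariant factors x, x^2.

Matrices are similar if and only if their invariant-factor lists agree; the partition into similarity classes is {M1, M2, M3, M4}.

1 class: {M1, M2, M3, M4}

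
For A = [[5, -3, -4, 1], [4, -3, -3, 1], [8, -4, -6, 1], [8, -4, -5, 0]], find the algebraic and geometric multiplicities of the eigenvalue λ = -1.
algebraic multiplicity 4, geometric multiplicity 2

The characteristic polynomial is (x + 1)^4, so the factor x + 1 appears with exponent 4: the algebraic multiplicity is 4.

rank(A + I) = 2, so the eigenspace has dimension 4 - 2 = 2: the geometric multiplicity is 2.

Since 2 < 4, A is not diagonalizable.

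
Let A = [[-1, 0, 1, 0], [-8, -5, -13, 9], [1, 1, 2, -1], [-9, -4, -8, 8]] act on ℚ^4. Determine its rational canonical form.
The invariant factors of A (the non-unit diagonal entries of the Smith normal form of xI - A over ℚ[x]) are (x - 4)(x^3 + x + 1), each dividing the next. The characteristic polynomial is their product, (x - 4)(x^3 + x + 1).

The rational canonical form is the block-diagonal matrix of companion matrices C(f_i):
R = [[0, 0, 0, 4], [1, 0, 0, 3], [0, 1, 0, -1], [0, 0, 1, 4]].

Note the characteristic polynomial does not split into linear factors over ℚ, so A has no Jordan form over ℚ; the rational canonical form exists over any field.

R = [[0, 0, 0, 4], [1, 0, 0, 3], [0, 1, 0, -1], [0, 0, 1, 4]]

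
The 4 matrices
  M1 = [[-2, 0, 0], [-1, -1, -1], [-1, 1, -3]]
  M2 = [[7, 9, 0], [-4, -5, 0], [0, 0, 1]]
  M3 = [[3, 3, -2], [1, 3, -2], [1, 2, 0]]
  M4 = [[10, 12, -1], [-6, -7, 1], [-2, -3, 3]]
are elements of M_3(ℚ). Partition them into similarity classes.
Characteristic polynomials: χ_{M1} = (x + 2)^3, χ_{M2} = (x - 1)^3, χ_{M3} = (x - 2)^3, χ_{M4} = (x - 2)^3.

{M1}: invariant factors x + 2, (x + 2)^2.

{M2}: invariant factors x - 1, (x - 1)^2.

{M3, M4}: invariant factors (x - 2)^3.

Matrices are similar if and only if their invariant-factor lists agree; the partition into similarity classes is {M1}, {M2}, {M3, M4}.

3 classes: {M1}, {M2}, {M3, M4}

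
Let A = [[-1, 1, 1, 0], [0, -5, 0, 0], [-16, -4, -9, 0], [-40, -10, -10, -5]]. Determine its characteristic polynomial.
χ_A(x) = (x + 5)^4

xI - A = [[x + 1, -1, -1, 0], [0, x + 5, 0, 0], [16, 4, x + 9, 0], [40, 10, 10, x + 5]].

Expanding det(xI - A) along the first row:
det(xI - A) = + (x + 1)·det([[x + 5, 0, 0], [4, x + 9, 0], [10, 10, x + 5]]) - (-1)·det([[0, 0, 0], [16, x + 9, 0], [40, 10, x + 5]]) + (-1)·det([[0, x + 5, 0], [16, 4, 0], [40, 10, x + 5]]) - (0)·det([[0, x + 5, 0], [16, 4, x + 9], [40, 10, 10]]).

Evaluating gives χ_A(x) = x^4 + 20x^3 + 150x^2 + 500x + 625 = (x + 5)^4.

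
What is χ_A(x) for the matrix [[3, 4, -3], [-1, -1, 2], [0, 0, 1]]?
χ_A(x) = (x - 1)^3

xI - A = [[x - 3, -4, 3], [1, x + 1, -2], [0, 0, x - 1]].

Expanding det(xI - A) along the first row:
det(xI - A) = + (x - 3)·det([[x + 1, -2], [0, x - 1]]) - (-4)·det([[1, -2], [0, x - 1]]) + (3)·det([[1, x + 1], [0, 0]]).

Evaluating gives χ_A(x) = x^3 - 3x^2 + 3x - 1 = (x - 1)^3.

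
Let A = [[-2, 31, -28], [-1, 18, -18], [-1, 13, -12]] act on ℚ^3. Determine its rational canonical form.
R = [[0, 0, 10], [1, 0, -9], [0, 1, 4]]

The invariant factors of A (the non-unit diagonal entries of the Smith normal form of xI - A over ℚ[x]) are (x - 2)(x^2 - 2x + 5), each dividing the next. The characteristic polynomial is their product, (x - 2)(x^2 - 2x + 5).

The rational canonical form is the block-diagonal matrix of companion matrices C(f_i):
R = [[0, 0, 10], [1, 0, -9], [0, 1, 4]].

Note the characteristic polynomial does not split into linear factors over ℚ, so A has no Jordan form over ℚ; the rational canonical form exists over any field.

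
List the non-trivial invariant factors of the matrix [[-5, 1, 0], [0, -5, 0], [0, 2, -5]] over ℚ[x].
x + 5, (x + 5)^2

The Jordan structure of A has elementary divisors (x + 5)^2, (x + 5). Arranging the block sizes at each eigenvalue in decreasing order and taking row products gives the invariant factors.

Invariant factors (smallest first, each dividing the next): x + 5, (x + 5)^2.

Check: the last factor (x + 5)^2 is the minimal polynomial, and the product (x + 5)^3 is the characteristic polynomial.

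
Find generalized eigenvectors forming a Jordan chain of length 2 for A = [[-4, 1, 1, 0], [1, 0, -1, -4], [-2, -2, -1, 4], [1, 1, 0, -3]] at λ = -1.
v_1 = [[0, 1, -1, 1]]^T, v_2 = [[0, -2, 2, -1]]^T

We seek v_1 ∈ ker((A + I)^2) \ ker(A + I), then set v_{i+1} = (A + I) v_i.

One such chain is v_1 = [[0, 1, -1, 1]]^T, v_2 = [[0, -2, 2, -1]]^T. Check: (A + I) v_2 = [[0, 0, 0, 0]]^T = 0.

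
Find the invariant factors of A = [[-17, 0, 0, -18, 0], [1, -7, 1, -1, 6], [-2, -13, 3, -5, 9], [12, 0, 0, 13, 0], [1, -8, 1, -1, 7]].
The Jordan structure of A has elementary divisors (x + 5), (x - 1)^3, (x - 1). Arranging the block sizes at each eigenvalue in decreasing order and taking row products gives the invariant factors.

Invariant factors (smallest first, each dividing the next): x - 1, (x - 1)^3(x + 5).

Check: the last factor (x - 1)^3(x + 5) is the minimal polynomial, and the product (x - 1)^4(x + 5) is the characteristic polynomial.

x - 1, (x - 1)^3(x + 5)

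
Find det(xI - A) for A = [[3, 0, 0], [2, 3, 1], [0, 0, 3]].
xI - A = [[x - 3, 0, 0], [-2, x - 3, -1], [0, 0, x - 3]].

Expanding det(xI - A) along the first row:
det(xI - A) = + (x - 3)·det([[x - 3, -1], [0, x - 3]]) - (0)·det([[-2, -1], [0, x - 3]]) + (0)·det([[-2, x - 3], [0, 0]]).

Evaluating gives χ_A(x) = x^3 - 9x^2 + 27x - 27 = (x - 3)^3.

χ_A(x) = (x - 3)^3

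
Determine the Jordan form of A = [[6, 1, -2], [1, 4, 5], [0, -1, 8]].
The characteristic polynomial is det(xI - A) = (x - 6)^3, so the eigenvalues are 6 (algebraic multiplicity 3).

For λ = 6: rank(A - 6I) = 2, rank((A - 6I)^2) = 1, rank((A - 6I)^3) = 0. The eigenspace has dimension 3 - 2 = 1, so there is 1 Jordan block; the rank sequence gives block sizes [3].

Assembling the blocks gives the Jordan form J above.

J = [[6, 1, 0], [0, 6, 1], [0, 0, 6]]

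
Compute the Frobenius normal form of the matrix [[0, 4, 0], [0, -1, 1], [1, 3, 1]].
The invariant factors of A (the non-unit diagonal entries of the Smith normal form of xI - A over ℚ[x]) are x^3 - 4x - 4, each dividing the next. The characteristic polynomial is their product, x^3 - 4x - 4.

The rational canonical form is the block-diagonal matrix of companion matrices C(f_i):
R = [[0, 0, 4], [1, 0, 4], [0, 1, 0]].

Note the characteristic polynomial does not split into linear factors over ℚ, so A has no Jordan form over ℚ; the rational canonical form exists over any field.

R = [[0, 0, 4], [1, 0, 4], [0, 1, 0]]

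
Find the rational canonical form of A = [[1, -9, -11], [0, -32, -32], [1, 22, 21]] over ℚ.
R = [[0, 0, -32], [1, 0, -32], [0, 1, -10]]

The invariant factors of A (the non-unit diagonal entries of the Smith normal form of xI - A over ℚ[x]) are (x + 2)(x + 4)^2, each dividing the next. The characteristic polynomial is their product, (x + 2)(x + 4)^2.

The rational canonical form is the block-diagonal matrix of companion matrices C(f_i):
R = [[0, 0, -32], [1, 0, -32], [0, 1, -10]].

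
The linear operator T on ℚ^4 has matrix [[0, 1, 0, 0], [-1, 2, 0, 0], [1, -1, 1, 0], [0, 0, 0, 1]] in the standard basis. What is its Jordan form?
J = [[1, 1, 0, 0], [0, 1, 0, 0], [0, 0, 1, 0], [0, 0, 0, 1]]

The characteristic polynomial is det(xI - A) = (x - 1)^4, so the eigenvalues are 1 (algebraic multiplicity 4).

For λ = 1: rank(A - I) = 1, rank((A - I)^2) = 0. The eigenspace has dimension 4 - 1 = 3, so there are 3 Jordan blocks; the rank sequence gives block sizes [2, 1, 1].

Assembling the blocks gives the Jordan form J above.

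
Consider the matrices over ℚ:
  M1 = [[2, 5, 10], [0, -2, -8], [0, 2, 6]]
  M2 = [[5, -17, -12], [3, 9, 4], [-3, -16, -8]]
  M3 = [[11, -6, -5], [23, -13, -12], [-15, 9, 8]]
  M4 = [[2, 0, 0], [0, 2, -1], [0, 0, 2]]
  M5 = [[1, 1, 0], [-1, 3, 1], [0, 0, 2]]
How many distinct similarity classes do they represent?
Characteristic polynomials: χ_{M1} = (x - 2)^3, χ_{M2} = (x - 2)^3, χ_{M3} = (x - 2)^3, χ_{M4} = (x - 2)^3, χ_{M5} = (x - 2)^3.

{M1, M4}: invariant factors x - 2, (x - 2)^2.

{M2, M3, M5}: invariant factors (x - 2)^3.

Matrices are similar if and only if their invariant-factor lists agree; the partition into similarity classes is {M1, M4}, {M2, M3, M5}.

2 classes: {M1, M4}, {M2, M3, M5}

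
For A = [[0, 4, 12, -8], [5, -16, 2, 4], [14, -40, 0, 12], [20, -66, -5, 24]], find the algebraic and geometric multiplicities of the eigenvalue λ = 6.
The characteristic polynomial is (x - 6)^2(x + 2)^2, so the factor x - 6 appears with exponent 2: the algebraic multiplicity is 2.

rank(A - 6I) = 3, so the eigenspace has dimension 4 - 3 = 1: the geometric multiplicity is 1.

Since 1 < 2, A is not diagonalizable.

algebraic multiplicity 2, geometric multiplicity 1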